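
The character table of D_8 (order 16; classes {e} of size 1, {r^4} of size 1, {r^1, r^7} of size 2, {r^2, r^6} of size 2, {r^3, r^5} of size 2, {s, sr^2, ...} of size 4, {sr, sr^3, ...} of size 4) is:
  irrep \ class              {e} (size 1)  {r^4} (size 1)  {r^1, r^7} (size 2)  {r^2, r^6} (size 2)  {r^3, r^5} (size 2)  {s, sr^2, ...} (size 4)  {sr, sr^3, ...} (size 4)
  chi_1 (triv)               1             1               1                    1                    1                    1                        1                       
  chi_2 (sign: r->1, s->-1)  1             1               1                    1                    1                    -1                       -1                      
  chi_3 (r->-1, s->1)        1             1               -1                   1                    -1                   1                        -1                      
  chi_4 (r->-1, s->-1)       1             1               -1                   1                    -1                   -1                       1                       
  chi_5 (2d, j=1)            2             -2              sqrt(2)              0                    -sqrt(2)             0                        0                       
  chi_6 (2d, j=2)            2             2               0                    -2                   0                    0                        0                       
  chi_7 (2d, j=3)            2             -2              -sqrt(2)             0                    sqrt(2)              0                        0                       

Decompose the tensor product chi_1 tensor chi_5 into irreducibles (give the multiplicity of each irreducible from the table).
chi_1 tensor chi_5 = chi_5 (all other irreducibles have multiplicity 0).

Solution. The character of a tensor product is the pointwise product (chi_1 * chi_5)(C) = chi_1(C) * chi_5(C):
  {e}: (1)*(2), {r^4}: (1)*(-2), {r^1, r^7}: (1)*(sqrt(2)), {r^2, r^6}: (1)*(0), {r^3, r^5}: (1)*(-sqrt(2)), {s, sr^2, ...}: (1)*(0), {sr, sr^3, ...}: (1)*(0)
so (chi_1 * chi_5) takes values
  {e} -> 2, {r^4} -> -2, {r^1, r^7} -> sqrt(2), {r^2, r^6} -> 0, {r^3, r^5} -> -sqrt(2), {s, sr^2, ...} -> 0, {sr, sr^3, ...} -> 0.
Now take the inner product of this character with each irreducible chi from the table, <chi_1*chi_5, chi> = (1/16) sum_C |C| (chi_1*chi_5)(C) conj(chi(C)):
  <chi_1*chi_5, chi_1> = (1/16)[1*(2)*conj(1) + 1*(-2)*conj(1) + 2*(sqrt(2))*conj(1) + 2*(0)*conj(1) + 2*(-sqrt(2))*conj(1) + 4*(0)*conj(1) + 4*(0)*conj(1)]
      = (1/16)[(2) + (-2) + (2*sqrt(2)) + (0) + (-2*sqrt(2)) + (0) + (0)] = 0/16 = 0
  <chi_1*chi_5, chi_2> = (1/16)[1*(2)*conj(1) + 1*(-2)*conj(1) + 2*(sqrt(2))*conj(1) + 2*(0)*conj(1) + 2*(-sqrt(2))*conj(1) + 4*(0)*conj(-1) + 4*(0)*conj(-1)]
      = (1/16)[(2) + (-2) + (2*sqrt(2)) + (0) + (-2*sqrt(2)) + (0) + (0)] = 0/16 = 0
  <chi_1*chi_5, chi_3> = (1/16)[1*(2)*conj(1) + 1*(-2)*conj(1) + 2*(sqrt(2))*conj(-1) + 2*(0)*conj(1) + 2*(-sqrt(2))*conj(-1) + 4*(0)*conj(1) + 4*(0)*conj(-1)]
      = (1/16)[(2) + (-2) + (-2*sqrt(2)) + (0) + (2*sqrt(2)) + (0) + (0)] = 0/16 = 0
  <chi_1*chi_5, chi_4> = (1/16)[1*(2)*conj(1) + 1*(-2)*conj(1) + 2*(sqrt(2))*conj(-1) + 2*(0)*conj(1) + 2*(-sqrt(2))*conj(-1) + 4*(0)*conj(-1) + 4*(0)*conj(1)]
      = (1/16)[(2) + (-2) + (-2*sqrt(2)) + (0) + (2*sqrt(2)) + (0) + (0)] = 0/16 = 0
  <chi_1*chi_5, chi_5> = (1/16)[1*(2)*conj(2) + 1*(-2)*conj(-2) + 2*(sqrt(2))*conj(sqrt(2)) + 2*(0)*conj(0) + 2*(-sqrt(2))*conj(-sqrt(2)) + 4*(0)*conj(0) + 4*(0)*conj(0)]
      = (1/16)[(4) + (4) + (4) + (0) + (4) + (0) + (0)] = 16/16 = 1
  <chi_1*chi_5, chi_6> = (1/16)[1*(2)*conj(2) + 1*(-2)*conj(2) + 2*(sqrt(2))*conj(0) + 2*(0)*conj(-2) + 2*(-sqrt(2))*conj(0) + 4*(0)*conj(0) + 4*(0)*conj(0)]
      = (1/16)[(4) + (-4) + (0) + (0) + (0) + (0) + (0)] = 0/16 = 0
  <chi_1*chi_5, chi_7> = (1/16)[1*(2)*conj(2) + 1*(-2)*conj(-2) + 2*(sqrt(2))*conj(-sqrt(2)) + 2*(0)*conj(0) + 2*(-sqrt(2))*conj(sqrt(2)) + 4*(0)*conj(0) + 4*(0)*conj(0)]
      = (1/16)[(4) + (4) + (-4) + (0) + (-4) + (0) + (0)] = 0/16 = 0
Hence the multiplicities are chi_5: 1. Dimension check: dim(chi_1)*dim(chi_5) = 1*2 = 2 and sum (mult * dim) = 1*2 = 2.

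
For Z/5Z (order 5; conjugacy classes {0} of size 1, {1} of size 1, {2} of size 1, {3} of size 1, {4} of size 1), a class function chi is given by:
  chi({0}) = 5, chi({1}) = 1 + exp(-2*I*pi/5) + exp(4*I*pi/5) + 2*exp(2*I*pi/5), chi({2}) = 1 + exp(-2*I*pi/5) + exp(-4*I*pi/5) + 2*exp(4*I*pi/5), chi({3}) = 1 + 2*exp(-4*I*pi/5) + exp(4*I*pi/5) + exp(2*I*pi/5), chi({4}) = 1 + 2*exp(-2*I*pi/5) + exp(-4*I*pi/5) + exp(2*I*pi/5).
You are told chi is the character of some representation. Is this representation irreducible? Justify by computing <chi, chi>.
Not irreducible (reducible): <chi, chi> = 7 > 1.

<chi, chi> = (1/|G|) sum_C |C| * |chi(C)|^2 = (1/5)[1*|5|^2 + 1*|1 + exp(-2*I*pi/5) + exp(4*I*pi/5) + 2*exp(2*I*pi/5)|^2 + 1*|1 + exp(-2*I*pi/5) + exp(-4*I*pi/5) + 2*exp(4*I*pi/5)|^2 + 1*|1 + 2*exp(-4*I*pi/5) + exp(4*I*pi/5) + exp(2*I*pi/5)|^2 + 1*|1 + 2*exp(-2*I*pi/5) + exp(-4*I*pi/5) + exp(2*I*pi/5)|^2]
  = (1/5)[(25) + (7 + 5*exp(-2*I*pi/5) + 4*exp(-4*I*pi/5) + 4*exp(4*I*pi/5) + 5*exp(2*I*pi/5)) + (7 + 4*exp(-2*I*pi/5) + 5*exp(-4*I*pi/5) + 5*exp(4*I*pi/5) + 4*exp(2*I*pi/5)) + (7 + 4*exp(-2*I*pi/5) + 5*exp(-4*I*pi/5) + 5*exp(4*I*pi/5) + 4*exp(2*I*pi/5)) + (7 + 5*exp(-2*I*pi/5) + 4*exp(-4*I*pi/5) + 4*exp(4*I*pi/5) + 5*exp(2*I*pi/5))] = 35/5 = 7.
(Exp terms are combined using exp(i*s)*conj(exp(i*t)) = exp(i*(s-t)), and sums of them are collapsed using the identity that for every m > 1 the m distinct m-th roots of unity sum to 0, e.g. 1 + exp(2*I*pi/3) + exp(-2*I*pi/3) = 0.)
A character is irreducible iff <chi, chi> = 1, so this representation is reducible.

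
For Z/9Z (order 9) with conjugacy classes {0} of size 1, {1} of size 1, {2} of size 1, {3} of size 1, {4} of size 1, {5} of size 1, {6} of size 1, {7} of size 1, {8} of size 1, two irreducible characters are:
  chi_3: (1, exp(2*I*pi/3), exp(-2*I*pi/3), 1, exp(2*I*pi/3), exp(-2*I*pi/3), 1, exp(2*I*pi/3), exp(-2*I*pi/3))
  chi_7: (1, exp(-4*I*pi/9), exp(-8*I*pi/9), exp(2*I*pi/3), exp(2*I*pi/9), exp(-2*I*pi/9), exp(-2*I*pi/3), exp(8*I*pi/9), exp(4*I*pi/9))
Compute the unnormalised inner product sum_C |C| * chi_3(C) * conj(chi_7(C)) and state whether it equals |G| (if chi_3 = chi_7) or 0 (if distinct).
Sum = 0; so <chi_3, chi_7> = 0 (distinct irreducibles are orthogonal).

Solution. Compute term by term over conjugacy classes (|C| * chi_3(C) * conj(chi_7(C))):
  1*(1)*conj(1) + 1*(exp(2*I*pi/3))*conj(exp(-4*I*pi/9)) + 1*(exp(-2*I*pi/3))*conj(exp(-8*I*pi/9)) + 1*(1)*conj(exp(2*I*pi/3)) + 1*(exp(2*I*pi/3))*conj(exp(2*I*pi/9)) + 1*(exp(-2*I*pi/3))*conj(exp(-2*I*pi/9)) + 1*(1)*conj(exp(-2*I*pi/3)) + 1*(exp(2*I*pi/3))*conj(exp(8*I*pi/9)) + 1*(exp(-2*I*pi/3))*conj(exp(4*I*pi/9))
  = (1) + (exp(-8*I*pi/9)) + (exp(2*I*pi/9)) + (exp(-2*I*pi/3)) + (exp(4*I*pi/9)) + (exp(-4*I*pi/9)) + (exp(2*I*pi/3)) + (exp(-2*I*pi/9)) + (exp(8*I*pi/9))
  = 0.
(Exp terms are combined using exp(i*s)*conj(exp(i*t)) = exp(i*(s-t)), and sums of them are collapsed using the identity that for every m > 1 the m distinct m-th roots of unity sum to 0, e.g. 1 + exp(2*I*pi/3) + exp(-2*I*pi/3) = 0.)
Dividing by |G| = 9 gives 0/9 = 0, matching the row-orthogonality relation <chi_3, chi_7> = [chi_3 = chi_7].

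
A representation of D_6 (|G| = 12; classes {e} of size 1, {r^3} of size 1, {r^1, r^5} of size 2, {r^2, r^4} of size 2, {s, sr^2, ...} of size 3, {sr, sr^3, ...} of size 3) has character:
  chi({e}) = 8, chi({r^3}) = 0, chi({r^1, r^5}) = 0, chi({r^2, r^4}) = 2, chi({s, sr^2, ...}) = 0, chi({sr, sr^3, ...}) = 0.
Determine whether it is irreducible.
Not irreducible (reducible): <chi, chi> = 6 > 1.

<chi, chi> = (1/|G|) sum_C |C| * |chi(C)|^2 = (1/12)[1*|8|^2 + 1*|0|^2 + 2*|0|^2 + 2*|2|^2 + 3*|0|^2 + 3*|0|^2]
  = (1/12)[(64) + (0) + (0) + (8) + (0) + (0)] = 72/12 = 6.
A character is irreducible iff <chi, chi> = 1, so this representation is reducible.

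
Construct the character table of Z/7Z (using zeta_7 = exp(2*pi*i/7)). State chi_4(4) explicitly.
Character table of Z/7Z (irreps indexed chi_0,...,chi_6 with chi_k(m) = zeta_7^(k*m), zeta_7 = exp(2*pi*i/7)):
  irrep \ class  {0} (size 1)  {1} (size 1)    {2} (size 1)    {3} (size 1)    {4} (size 1)    {5} (size 1)    {6} (size 1)  
  chi_0          1             1               1               1               1               1               1             
  chi_1          1             exp(2*I*pi/7)   exp(4*I*pi/7)   exp(6*I*pi/7)   exp(-6*I*pi/7)  exp(-4*I*pi/7)  exp(-2*I*pi/7)
  chi_2          1             exp(4*I*pi/7)   exp(-6*I*pi/7)  exp(-2*I*pi/7)  exp(2*I*pi/7)   exp(6*I*pi/7)   exp(-4*I*pi/7)
  chi_3          1             exp(6*I*pi/7)   exp(-2*I*pi/7)  exp(4*I*pi/7)   exp(-4*I*pi/7)  exp(2*I*pi/7)   exp(-6*I*pi/7)
  chi_4          1             exp(-6*I*pi/7)  exp(2*I*pi/7)   exp(-4*I*pi/7)  exp(4*I*pi/7)   exp(-2*I*pi/7)  exp(6*I*pi/7) 
  chi_5          1             exp(-4*I*pi/7)  exp(6*I*pi/7)   exp(2*I*pi/7)   exp(-2*I*pi/7)  exp(-6*I*pi/7)  exp(4*I*pi/7) 
  chi_6          1             exp(-2*I*pi/7)  exp(-4*I*pi/7)  exp(-6*I*pi/7)  exp(6*I*pi/7)   exp(4*I*pi/7)   exp(2*I*pi/7) 

Spot check: chi_4(4) = zeta_7^(4*4) = zeta_7^16 = exp(4*I*pi/7).

Explanation: Z/7Z is abelian, so all 7 irreducible complex representations are 1-dimensional. They are given by chi_k(m) = zeta_7^(k*m) for k = 0,...,6. Row orthogonality: sum_m chi_k(m) conj(chi_l(m)) = 7 * [k = l].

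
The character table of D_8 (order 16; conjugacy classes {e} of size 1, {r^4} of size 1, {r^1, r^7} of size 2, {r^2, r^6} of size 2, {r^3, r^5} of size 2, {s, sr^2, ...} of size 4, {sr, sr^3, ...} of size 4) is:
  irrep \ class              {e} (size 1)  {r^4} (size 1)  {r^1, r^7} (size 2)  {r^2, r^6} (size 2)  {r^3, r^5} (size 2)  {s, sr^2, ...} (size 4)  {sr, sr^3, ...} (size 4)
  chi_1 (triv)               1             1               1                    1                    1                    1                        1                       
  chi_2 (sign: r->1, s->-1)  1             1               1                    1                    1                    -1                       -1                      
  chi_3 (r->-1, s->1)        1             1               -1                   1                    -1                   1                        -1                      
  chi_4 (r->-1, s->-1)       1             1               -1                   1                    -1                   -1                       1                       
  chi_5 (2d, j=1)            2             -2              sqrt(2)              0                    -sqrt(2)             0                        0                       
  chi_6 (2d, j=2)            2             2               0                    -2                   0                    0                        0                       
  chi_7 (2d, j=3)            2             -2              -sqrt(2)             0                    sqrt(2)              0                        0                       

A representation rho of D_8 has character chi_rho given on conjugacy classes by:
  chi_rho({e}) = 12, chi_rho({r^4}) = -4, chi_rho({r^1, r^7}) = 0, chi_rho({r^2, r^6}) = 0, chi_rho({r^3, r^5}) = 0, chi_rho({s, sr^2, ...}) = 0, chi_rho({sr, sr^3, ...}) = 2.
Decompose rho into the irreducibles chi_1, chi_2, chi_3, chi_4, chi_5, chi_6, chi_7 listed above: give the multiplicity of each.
Multiplicities: chi_1: 1, chi_2: 0, chi_3: 0, chi_4: 1, chi_5: 2, chi_6: 1, chi_7: 2.

Derivation: Use <chi_rho, chi> = (1/|G|) sum_C |C| * chi_rho(C) * conj(chi(C)) with |G| = 16 for each irreducible chi in the table:
  <chi_rho, chi_1> = (1/16)[1*(12)*conj(1) + 1*(-4)*conj(1) + 2*(0)*conj(1) + 2*(0)*conj(1) + 2*(0)*conj(1) + 4*(0)*conj(1) + 4*(2)*conj(1)]
      = (1/16)[(12) + (-4) + (0) + (0) + (0) + (0) + (8)] = 16/16 = 1
  <chi_rho, chi_2> = (1/16)[1*(12)*conj(1) + 1*(-4)*conj(1) + 2*(0)*conj(1) + 2*(0)*conj(1) + 2*(0)*conj(1) + 4*(0)*conj(-1) + 4*(2)*conj(-1)]
      = (1/16)[(12) + (-4) + (0) + (0) + (0) + (0) + (-8)] = 0/16 = 0
  <chi_rho, chi_3> = (1/16)[1*(12)*conj(1) + 1*(-4)*conj(1) + 2*(0)*conj(-1) + 2*(0)*conj(1) + 2*(0)*conj(-1) + 4*(0)*conj(1) + 4*(2)*conj(-1)]
      = (1/16)[(12) + (-4) + (0) + (0) + (0) + (0) + (-8)] = 0/16 = 0
  <chi_rho, chi_4> = (1/16)[1*(12)*conj(1) + 1*(-4)*conj(1) + 2*(0)*conj(-1) + 2*(0)*conj(1) + 2*(0)*conj(-1) + 4*(0)*conj(-1) + 4*(2)*conj(1)]
      = (1/16)[(12) + (-4) + (0) + (0) + (0) + (0) + (8)] = 16/16 = 1
  <chi_rho, chi_5> = (1/16)[1*(12)*conj(2) + 1*(-4)*conj(-2) + 2*(0)*conj(sqrt(2)) + 2*(0)*conj(0) + 2*(0)*conj(-sqrt(2)) + 4*(0)*conj(0) + 4*(2)*conj(0)]
      = (1/16)[(24) + (8) + (0) + (0) + (0) + (0) + (0)] = 32/16 = 2
  <chi_rho, chi_6> = (1/16)[1*(12)*conj(2) + 1*(-4)*conj(2) + 2*(0)*conj(0) + 2*(0)*conj(-2) + 2*(0)*conj(0) + 4*(0)*conj(0) + 4*(2)*conj(0)]
      = (1/16)[(24) + (-8) + (0) + (0) + (0) + (0) + (0)] = 16/16 = 1
  <chi_rho, chi_7> = (1/16)[1*(12)*conj(2) + 1*(-4)*conj(-2) + 2*(0)*conj(-sqrt(2)) + 2*(0)*conj(0) + 2*(0)*conj(sqrt(2)) + 4*(0)*conj(0) + 4*(2)*conj(0)]
      = (1/16)[(24) + (8) + (0) + (0) + (0) + (0) + (0)] = 32/16 = 2
Dimension check: dim(rho) = sum (mult * dim) = 1*1 + 0*1 + 0*1 + 1*1 + 2*2 + 1*2 + 2*2 = 12 = chi_rho(e) = 12.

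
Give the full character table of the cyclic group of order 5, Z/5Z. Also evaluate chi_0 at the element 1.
Character table of Z/5Z (irreps indexed chi_0,...,chi_4 with chi_k(m) = zeta_5^(k*m), zeta_5 = exp(2*pi*i/5)):
  irrep \ class  {0} (size 1)  {1} (size 1)    {2} (size 1)    {3} (size 1)    {4} (size 1)  
  chi_0          1             1               1               1               1             
  chi_1          1             exp(2*I*pi/5)   exp(4*I*pi/5)   exp(-4*I*pi/5)  exp(-2*I*pi/5)
  chi_2          1             exp(4*I*pi/5)   exp(-2*I*pi/5)  exp(2*I*pi/5)   exp(-4*I*pi/5)
  chi_3          1             exp(-4*I*pi/5)  exp(2*I*pi/5)   exp(-2*I*pi/5)  exp(4*I*pi/5) 
  chi_4          1             exp(-2*I*pi/5)  exp(-4*I*pi/5)  exp(4*I*pi/5)   exp(2*I*pi/5) 

Spot check: chi_0(1) = zeta_5^(0*1) = zeta_5^0 = 1.

Solution. Z/5Z is abelian, so all 5 irreducible complex representations are 1-dimensional. They are given by chi_k(m) = zeta_5^(k*m) for k = 0,...,4. Row orthogonality: sum_m chi_k(m) conj(chi_l(m)) = 5 * [k = l].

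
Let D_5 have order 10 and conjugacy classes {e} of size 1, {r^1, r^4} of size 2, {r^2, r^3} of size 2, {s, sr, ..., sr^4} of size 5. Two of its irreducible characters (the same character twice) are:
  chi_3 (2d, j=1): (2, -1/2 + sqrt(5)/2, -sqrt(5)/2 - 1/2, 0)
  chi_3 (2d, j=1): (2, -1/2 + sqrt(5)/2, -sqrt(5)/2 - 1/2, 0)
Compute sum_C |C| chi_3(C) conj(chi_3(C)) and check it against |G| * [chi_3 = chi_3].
Sum = 10 = |G| = 10; so <chi_3, chi_3> = 1 (norm-1 confirms irreducibility).

Why: Compute term by term over conjugacy classes (|C| * chi_3(C) * conj(chi_3(C))):
  1*(2)*conj(2) + 2*(-1/2 + sqrt(5)/2)*conj(-1/2 + sqrt(5)/2) + 2*(-sqrt(5)/2 - 1/2)*conj(-sqrt(5)/2 - 1/2) + 5*(0)*conj(0)
  = (4) + (3 - sqrt(5)) + (sqrt(5) + 3) + (0)
  = 10.
Dividing by |G| = 10 gives 10/10 = 1, matching the row-orthogonality relation <chi_3, chi_3> = [chi_3 = chi_3].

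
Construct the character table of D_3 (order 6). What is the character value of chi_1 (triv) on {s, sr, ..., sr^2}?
Conjugacy classes: {e} of size 1, {r^1, r^2} of size 2, {s, sr, ..., sr^2} of size 3.
Character table:
  irrep \ class              {e} (size 1)  {r^1, r^2} (size 2)  {s, sr, ..., sr^2} (size 3)
  chi_1 (triv)               1             1                    1                          
  chi_2 (sign: r->1, s->-1)  1             1                    -1                         
  chi_3 (2d, j=1)            2             -1                   0                          

Spot check: chi_1 (triv) on {s, sr, ..., sr^2} = 1.

Justification: D_3 has order 2*3 = 6 with 3 conjugacy classes, hence 3 irreducibles. Sum of squared dims 1 + 1 + 4 = 6 = |G|. Linear characters come from the abelianisation; the 2-dimensional irreps have character r^k -> 2*cos(2*pi*j*k/3), reflections -> 0.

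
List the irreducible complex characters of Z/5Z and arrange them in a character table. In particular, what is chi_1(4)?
Character table of Z/5Z (irreps indexed chi_0,...,chi_4 with chi_k(m) = zeta_5^(k*m), zeta_5 = exp(2*pi*i/5)):
  irrep \ class  {0} (size 1)  {1} (size 1)    {2} (size 1)    {3} (size 1)    {4} (size 1)  
  chi_0          1             1               1               1               1             
  chi_1          1             exp(2*I*pi/5)   exp(4*I*pi/5)   exp(-4*I*pi/5)  exp(-2*I*pi/5)
  chi_2          1             exp(4*I*pi/5)   exp(-2*I*pi/5)  exp(2*I*pi/5)   exp(-4*I*pi/5)
  chi_3          1             exp(-4*I*pi/5)  exp(2*I*pi/5)   exp(-2*I*pi/5)  exp(4*I*pi/5) 
  chi_4          1             exp(-2*I*pi/5)  exp(-4*I*pi/5)  exp(4*I*pi/5)   exp(2*I*pi/5) 

Spot check: chi_1(4) = zeta_5^(1*4) = zeta_5^4 = exp(-2*I*pi/5).

Derivation: Z/5Z is abelian, so all 5 irreducible complex representations are 1-dimensional. They are given by chi_k(m) = zeta_5^(k*m) for k = 0,...,4. Row orthogonality: sum_m chi_k(m) conj(chi_l(m)) = 5 * [k = l].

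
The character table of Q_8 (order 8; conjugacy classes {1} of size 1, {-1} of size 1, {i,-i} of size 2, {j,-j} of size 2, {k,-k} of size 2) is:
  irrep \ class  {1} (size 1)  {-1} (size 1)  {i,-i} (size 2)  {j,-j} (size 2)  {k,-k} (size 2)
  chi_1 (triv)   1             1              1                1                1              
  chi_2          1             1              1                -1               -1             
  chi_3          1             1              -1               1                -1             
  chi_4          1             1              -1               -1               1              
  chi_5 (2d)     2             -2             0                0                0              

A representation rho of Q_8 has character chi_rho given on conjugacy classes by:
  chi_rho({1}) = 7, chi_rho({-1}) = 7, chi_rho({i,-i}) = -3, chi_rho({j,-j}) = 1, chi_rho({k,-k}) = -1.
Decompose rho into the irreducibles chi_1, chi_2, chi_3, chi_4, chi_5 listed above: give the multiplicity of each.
Multiplicities: chi_1: 1, chi_2: 1, chi_3: 3, chi_4: 2, chi_5: 0.

Details: Use <chi_rho, chi> = (1/|G|) sum_C |C| * chi_rho(C) * conj(chi(C)) with |G| = 8 for each irreducible chi in the table:
  <chi_rho, chi_1> = (1/8)[1*(7)*conj(1) + 1*(7)*conj(1) + 2*(-3)*conj(1) + 2*(1)*conj(1) + 2*(-1)*conj(1)]
      = (1/8)[(7) + (7) + (-6) + (2) + (-2)] = 8/8 = 1
  <chi_rho, chi_2> = (1/8)[1*(7)*conj(1) + 1*(7)*conj(1) + 2*(-3)*conj(1) + 2*(1)*conj(-1) + 2*(-1)*conj(-1)]
      = (1/8)[(7) + (7) + (-6) + (-2) + (2)] = 8/8 = 1
  <chi_rho, chi_3> = (1/8)[1*(7)*conj(1) + 1*(7)*conj(1) + 2*(-3)*conj(-1) + 2*(1)*conj(1) + 2*(-1)*conj(-1)]
      = (1/8)[(7) + (7) + (6) + (2) + (2)] = 24/8 = 3
  <chi_rho, chi_4> = (1/8)[1*(7)*conj(1) + 1*(7)*conj(1) + 2*(-3)*conj(-1) + 2*(1)*conj(-1) + 2*(-1)*conj(1)]
      = (1/8)[(7) + (7) + (6) + (-2) + (-2)] = 16/8 = 2
  <chi_rho, chi_5> = (1/8)[1*(7)*conj(2) + 1*(7)*conj(-2) + 2*(-3)*conj(0) + 2*(1)*conj(0) + 2*(-1)*conj(0)]
      = (1/8)[(14) + (-14) + (0) + (0) + (0)] = 0/8 = 0
Dimension check: dim(rho) = sum (mult * dim) = 1*1 + 1*1 + 3*1 + 2*1 + 0*2 = 7 = chi_rho(e) = 7.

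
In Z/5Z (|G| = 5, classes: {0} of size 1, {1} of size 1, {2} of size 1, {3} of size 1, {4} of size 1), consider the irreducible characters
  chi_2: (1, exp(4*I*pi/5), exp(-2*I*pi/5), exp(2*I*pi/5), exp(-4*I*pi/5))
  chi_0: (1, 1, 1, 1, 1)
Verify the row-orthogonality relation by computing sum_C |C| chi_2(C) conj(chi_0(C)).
Sum = 0; so <chi_2, chi_0> = 0 (distinct irreducibles are orthogonal).

Compute term by term over conjugacy classes (|C| * chi_2(C) * conj(chi_0(C))):
  1*(1)*conj(1) + 1*(exp(4*I*pi/5))*conj(1) + 1*(exp(-2*I*pi/5))*conj(1) + 1*(exp(2*I*pi/5))*conj(1) + 1*(exp(-4*I*pi/5))*conj(1)
  = (1) + (exp(4*I*pi/5)) + (exp(-2*I*pi/5)) + (exp(2*I*pi/5)) + (exp(-4*I*pi/5))
  = 0.
(Exp terms are combined using exp(i*s)*conj(exp(i*t)) = exp(i*(s-t)), and sums of them are collapsed using the identity that for every m > 1 the m distinct m-th roots of unity sum to 0, e.g. 1 + exp(2*I*pi/3) + exp(-2*I*pi/3) = 0.)
Dividing by |G| = 5 gives 0/5 = 0, matching the row-orthogonality relation <chi_2, chi_0> = [chi_2 = chi_0].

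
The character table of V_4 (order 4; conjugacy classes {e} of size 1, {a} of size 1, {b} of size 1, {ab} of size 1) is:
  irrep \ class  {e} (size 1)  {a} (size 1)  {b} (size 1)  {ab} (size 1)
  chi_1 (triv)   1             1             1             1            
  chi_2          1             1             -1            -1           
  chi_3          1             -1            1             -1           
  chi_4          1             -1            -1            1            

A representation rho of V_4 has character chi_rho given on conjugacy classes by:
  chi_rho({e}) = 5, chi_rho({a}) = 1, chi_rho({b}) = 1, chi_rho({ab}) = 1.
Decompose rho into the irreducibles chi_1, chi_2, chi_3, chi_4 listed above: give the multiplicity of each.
Multiplicities: chi_1: 2, chi_2: 1, chi_3: 1, chi_4: 1.

Why: Use <chi_rho, chi> = (1/|G|) sum_C |C| * chi_rho(C) * conj(chi(C)) with |G| = 4 for each irreducible chi in the table:
  <chi_rho, chi_1> = (1/4)[1*(5)*conj(1) + 1*(1)*conj(1) + 1*(1)*conj(1) + 1*(1)*conj(1)]
      = (1/4)[(5) + (1) + (1) + (1)] = 8/4 = 2
  <chi_rho, chi_2> = (1/4)[1*(5)*conj(1) + 1*(1)*conj(1) + 1*(1)*conj(-1) + 1*(1)*conj(-1)]
      = (1/4)[(5) + (1) + (-1) + (-1)] = 4/4 = 1
  <chi_rho, chi_3> = (1/4)[1*(5)*conj(1) + 1*(1)*conj(-1) + 1*(1)*conj(1) + 1*(1)*conj(-1)]
      = (1/4)[(5) + (-1) + (1) + (-1)] = 4/4 = 1
  <chi_rho, chi_4> = (1/4)[1*(5)*conj(1) + 1*(1)*conj(-1) + 1*(1)*conj(-1) + 1*(1)*conj(1)]
      = (1/4)[(5) + (-1) + (-1) + (1)] = 4/4 = 1
Dimension check: dim(rho) = sum (mult * dim) = 2*1 + 1*1 + 1*1 + 1*1 = 5 = chi_rho(e) = 5.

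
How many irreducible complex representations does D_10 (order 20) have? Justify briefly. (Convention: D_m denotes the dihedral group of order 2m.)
8

Details: The number of irreducible complex representations of a finite group equals its number of conjugacy classes. D_10 has 8 conjugacy classes (n/2 + 3 for n even), so D_10 (order 20) has exactly 8 irreducible complex representations.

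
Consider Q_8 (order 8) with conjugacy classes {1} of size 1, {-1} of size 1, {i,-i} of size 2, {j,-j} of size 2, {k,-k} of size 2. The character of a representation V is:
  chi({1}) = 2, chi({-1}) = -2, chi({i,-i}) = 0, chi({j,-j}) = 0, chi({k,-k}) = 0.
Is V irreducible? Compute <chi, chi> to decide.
Irreducible: <chi, chi> = 1.

Argument: <chi, chi> = (1/|G|) sum_C |C| * |chi(C)|^2 = (1/8)[1*|2|^2 + 1*|-2|^2 + 2*|0|^2 + 2*|0|^2 + 2*|0|^2]
  = (1/8)[(4) + (4) + (0) + (0) + (0)] = 8/8 = 1.
A character is irreducible iff <chi, chi> = 1, so this representation is irreducible.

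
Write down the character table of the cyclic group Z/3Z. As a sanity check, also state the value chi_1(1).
Character table of Z/3Z (irreps indexed chi_0,...,chi_2 with chi_k(m) = zeta_3^(k*m), zeta_3 = exp(2*pi*i/3)):
  irrep \ class  {0} (size 1)  {1} (size 1)    {2} (size 1)  
  chi_0          1             1               1             
  chi_1          1             exp(2*I*pi/3)   exp(-2*I*pi/3)
  chi_2          1             exp(-2*I*pi/3)  exp(2*I*pi/3) 

Spot check: chi_1(1) = zeta_3^(1*1) = zeta_3^1 = exp(2*I*pi/3).

Details: Z/3Z is abelian, so all 3 irreducible complex representations are 1-dimensional. They are given by chi_k(m) = zeta_3^(k*m) for k = 0,...,2. Row orthogonality: sum_m chi_k(m) conj(chi_l(m)) = 3 * [k = l].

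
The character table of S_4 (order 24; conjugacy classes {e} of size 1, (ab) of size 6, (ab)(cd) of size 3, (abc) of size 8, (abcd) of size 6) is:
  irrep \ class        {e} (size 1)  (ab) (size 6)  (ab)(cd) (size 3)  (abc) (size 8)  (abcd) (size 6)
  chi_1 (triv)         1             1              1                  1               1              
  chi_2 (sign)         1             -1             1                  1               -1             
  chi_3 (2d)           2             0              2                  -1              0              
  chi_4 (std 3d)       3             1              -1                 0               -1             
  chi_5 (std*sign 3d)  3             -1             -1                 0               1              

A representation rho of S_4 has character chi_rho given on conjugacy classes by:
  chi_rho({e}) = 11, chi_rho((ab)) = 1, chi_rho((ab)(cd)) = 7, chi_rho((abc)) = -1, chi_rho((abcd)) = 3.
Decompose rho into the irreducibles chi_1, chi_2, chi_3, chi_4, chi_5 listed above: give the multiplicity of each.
Multiplicities: chi_1: 2, chi_2: 0, chi_3: 3, chi_4: 0, chi_5: 1.

Argument: Use <chi_rho, chi> = (1/|G|) sum_C |C| * chi_rho(C) * conj(chi(C)) with |G| = 24 for each irreducible chi in the table:
  <chi_rho, chi_1> = (1/24)[1*(11)*conj(1) + 6*(1)*conj(1) + 3*(7)*conj(1) + 8*(-1)*conj(1) + 6*(3)*conj(1)]
      = (1/24)[(11) + (6) + (21) + (-8) + (18)] = 48/24 = 2
  <chi_rho, chi_2> = (1/24)[1*(11)*conj(1) + 6*(1)*conj(-1) + 3*(7)*conj(1) + 8*(-1)*conj(1) + 6*(3)*conj(-1)]
      = (1/24)[(11) + (-6) + (21) + (-8) + (-18)] = 0/24 = 0
  <chi_rho, chi_3> = (1/24)[1*(11)*conj(2) + 6*(1)*conj(0) + 3*(7)*conj(2) + 8*(-1)*conj(-1) + 6*(3)*conj(0)]
      = (1/24)[(22) + (0) + (42) + (8) + (0)] = 72/24 = 3
  <chi_rho, chi_4> = (1/24)[1*(11)*conj(3) + 6*(1)*conj(1) + 3*(7)*conj(-1) + 8*(-1)*conj(0) + 6*(3)*conj(-1)]
      = (1/24)[(33) + (6) + (-21) + (0) + (-18)] = 0/24 = 0
  <chi_rho, chi_5> = (1/24)[1*(11)*conj(3) + 6*(1)*conj(-1) + 3*(7)*conj(-1) + 8*(-1)*conj(0) + 6*(3)*conj(1)]
      = (1/24)[(33) + (-6) + (-21) + (0) + (18)] = 24/24 = 1
Dimension check: dim(rho) = sum (mult * dim) = 2*1 + 0*1 + 3*2 + 0*3 + 1*3 = 11 = chi_rho(e) = 11.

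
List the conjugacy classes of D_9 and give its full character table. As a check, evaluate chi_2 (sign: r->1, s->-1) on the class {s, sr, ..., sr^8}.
Conjugacy classes: {e} of size 1, {r^1, r^8} of size 2, {r^2, r^7} of size 2, {r^3, r^6} of size 2, {r^4, r^5} of size 2, {s, sr, ..., sr^8} of size 9.
Character table:
  irrep \ class              {e} (size 1)  {r^1, r^8} (size 2)  {r^2, r^7} (size 2)  {r^3, r^6} (size 2)  {r^4, r^5} (size 2)  {s, sr, ..., sr^8} (size 9)
  chi_1 (triv)               1             1                    1                    1                    1                    1                          
  chi_2 (sign: r->1, s->-1)  1             1                    1                    1                    1                    -1                         
  chi_3 (2d, j=1)            2             2*cos(2*pi/9)        2*cos(4*pi/9)        -1                   -2*cos(pi/9)         0                          
  chi_4 (2d, j=2)            2             2*cos(4*pi/9)        -2*cos(pi/9)         -1                   2*cos(2*pi/9)        0                          
  chi_5 (2d, j=3)            2             -1                   -1                   2                    -1                   0                          
  chi_6 (2d, j=4)            2             -2*cos(pi/9)         2*cos(2*pi/9)        -1                   2*cos(4*pi/9)        0                          

Spot check: chi_2 (sign: r->1, s->-1) on {s, sr, ..., sr^8} = -1.

Argument: D_9 has order 2*9 = 18 with 6 conjugacy classes, hence 6 irreducibles. Sum of squared dims 1 + 1 + 4 + 4 + 4 + 4 = 18 = |G|. Linear characters come from the abelianisation; the 2-dimensional irreps have character r^k -> 2*cos(2*pi*j*k/9), reflections -> 0.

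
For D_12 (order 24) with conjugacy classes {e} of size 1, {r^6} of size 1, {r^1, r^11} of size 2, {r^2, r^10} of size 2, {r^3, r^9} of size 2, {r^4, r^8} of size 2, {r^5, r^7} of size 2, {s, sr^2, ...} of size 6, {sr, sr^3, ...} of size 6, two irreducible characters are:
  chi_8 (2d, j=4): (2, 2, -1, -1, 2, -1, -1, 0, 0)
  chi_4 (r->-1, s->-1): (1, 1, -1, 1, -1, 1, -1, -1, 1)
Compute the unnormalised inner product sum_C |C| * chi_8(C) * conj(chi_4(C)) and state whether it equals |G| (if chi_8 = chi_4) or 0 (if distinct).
Sum = 0; so <chi_8, chi_4> = 0 (distinct irreducibles are orthogonal).

Working: Compute term by term over conjugacy classes (|C| * chi_8(C) * conj(chi_4(C))):
  1*(2)*conj(1) + 1*(2)*conj(1) + 2*(-1)*conj(-1) + 2*(-1)*conj(1) + 2*(2)*conj(-1) + 2*(-1)*conj(1) + 2*(-1)*conj(-1) + 6*(0)*conj(-1) + 6*(0)*conj(1)
  = (2) + (2) + (2) + (-2) + (-4) + (-2) + (2) + (0) + (0)
  = 0.
Dividing by |G| = 24 gives 0/24 = 0, matching the row-orthogonality relation <chi_8, chi_4> = [chi_8 = chi_4].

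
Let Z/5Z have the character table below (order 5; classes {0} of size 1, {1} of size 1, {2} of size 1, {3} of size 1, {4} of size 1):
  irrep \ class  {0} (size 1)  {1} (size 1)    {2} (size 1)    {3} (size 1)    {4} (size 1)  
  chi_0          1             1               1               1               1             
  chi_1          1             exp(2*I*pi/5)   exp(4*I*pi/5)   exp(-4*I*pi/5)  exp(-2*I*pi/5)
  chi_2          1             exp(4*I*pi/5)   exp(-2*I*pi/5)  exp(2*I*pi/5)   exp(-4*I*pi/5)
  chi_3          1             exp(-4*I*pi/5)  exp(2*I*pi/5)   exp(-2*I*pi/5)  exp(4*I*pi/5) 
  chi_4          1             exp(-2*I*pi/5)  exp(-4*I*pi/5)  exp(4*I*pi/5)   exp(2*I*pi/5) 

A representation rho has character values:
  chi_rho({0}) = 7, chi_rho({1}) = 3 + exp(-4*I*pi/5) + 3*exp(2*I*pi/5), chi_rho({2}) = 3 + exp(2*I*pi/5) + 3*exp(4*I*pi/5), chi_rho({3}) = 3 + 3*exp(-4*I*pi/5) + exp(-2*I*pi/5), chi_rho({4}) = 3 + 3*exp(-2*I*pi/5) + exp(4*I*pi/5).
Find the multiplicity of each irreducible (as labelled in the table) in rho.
Multiplicities: chi_0: 3, chi_1: 3, chi_2: 0, chi_3: 1, chi_4: 0.

Explanation: Use <chi_rho, chi> = (1/|G|) sum_C |C| * chi_rho(C) * conj(chi(C)) with |G| = 5 for each irreducible chi in the table:
  <chi_rho, chi_0> = (1/5)[1*(7)*conj(1) + 1*(3 + exp(-4*I*pi/5) + 3*exp(2*I*pi/5))*conj(1) + 1*(3 + exp(2*I*pi/5) + 3*exp(4*I*pi/5))*conj(1) + 1*(3 + 3*exp(-4*I*pi/5) + exp(-2*I*pi/5))*conj(1) + 1*(3 + 3*exp(-2*I*pi/5) + exp(4*I*pi/5))*conj(1)]
      = (1/5)[(7) + (3 + exp(-4*I*pi/5) + 3*exp(2*I*pi/5)) + (3 + exp(2*I*pi/5) + 3*exp(4*I*pi/5)) + (3 + 3*exp(-4*I*pi/5) + exp(-2*I*pi/5)) + (3 + 3*exp(-2*I*pi/5) + exp(4*I*pi/5))] = 15/5 = 3
  <chi_rho, chi_1> = (1/5)[1*(7)*conj(1) + 1*(3 + exp(-4*I*pi/5) + 3*exp(2*I*pi/5))*conj(exp(2*I*pi/5)) + 1*(3 + exp(2*I*pi/5) + 3*exp(4*I*pi/5))*conj(exp(4*I*pi/5)) + 1*(3 + 3*exp(-4*I*pi/5) + exp(-2*I*pi/5))*conj(exp(-4*I*pi/5)) + 1*(3 + 3*exp(-2*I*pi/5) + exp(4*I*pi/5))*conj(exp(-2*I*pi/5))]
      = (1/5)[(7) + (3 + 3*exp(-2*I*pi/5) + exp(4*I*pi/5)) + (3 + 3*exp(-4*I*pi/5) + exp(-2*I*pi/5)) + (3 + exp(2*I*pi/5) + 3*exp(4*I*pi/5)) + (3 + exp(-4*I*pi/5) + 3*exp(2*I*pi/5))] = 15/5 = 3
  <chi_rho, chi_2> = (1/5)[1*(7)*conj(1) + 1*(3 + exp(-4*I*pi/5) + 3*exp(2*I*pi/5))*conj(exp(4*I*pi/5)) + 1*(3 + exp(2*I*pi/5) + 3*exp(4*I*pi/5))*conj(exp(-2*I*pi/5)) + 1*(3 + 3*exp(-4*I*pi/5) + exp(-2*I*pi/5))*conj(exp(2*I*pi/5)) + 1*(3 + 3*exp(-2*I*pi/5) + exp(4*I*pi/5))*conj(exp(-4*I*pi/5))]
      = (1/5)[(7) + (3*exp(-2*I*pi/5) + 3*exp(-4*I*pi/5) + exp(2*I*pi/5)) + (3*exp(-4*I*pi/5) + exp(4*I*pi/5) + 3*exp(2*I*pi/5)) + (3*exp(-2*I*pi/5) + exp(-4*I*pi/5) + 3*exp(4*I*pi/5)) + (exp(-2*I*pi/5) + 3*exp(4*I*pi/5) + 3*exp(2*I*pi/5))] = 0/5 = 0
  <chi_rho, chi_3> = (1/5)[1*(7)*conj(1) + 1*(3 + exp(-4*I*pi/5) + 3*exp(2*I*pi/5))*conj(exp(-4*I*pi/5)) + 1*(3 + exp(2*I*pi/5) + 3*exp(4*I*pi/5))*conj(exp(2*I*pi/5)) + 1*(3 + 3*exp(-4*I*pi/5) + exp(-2*I*pi/5))*conj(exp(-2*I*pi/5)) + 1*(3 + 3*exp(-2*I*pi/5) + exp(4*I*pi/5))*conj(exp(4*I*pi/5))]
      = (1/5)[(7) + (1 + 3*exp(-4*I*pi/5) + 3*exp(4*I*pi/5)) + (1 + 3*exp(-2*I*pi/5) + 3*exp(2*I*pi/5)) + (1 + 3*exp(-2*I*pi/5) + 3*exp(2*I*pi/5)) + (1 + 3*exp(-4*I*pi/5) + 3*exp(4*I*pi/5))] = 5/5 = 1
  <chi_rho, chi_4> = (1/5)[1*(7)*conj(1) + 1*(3 + exp(-4*I*pi/5) + 3*exp(2*I*pi/5))*conj(exp(-2*I*pi/5)) + 1*(3 + exp(2*I*pi/5) + 3*exp(4*I*pi/5))*conj(exp(-4*I*pi/5)) + 1*(3 + 3*exp(-4*I*pi/5) + exp(-2*I*pi/5))*conj(exp(4*I*pi/5)) + 1*(3 + 3*exp(-2*I*pi/5) + exp(4*I*pi/5))*conj(exp(2*I*pi/5))]
      = (1/5)[(7) + (exp(-2*I*pi/5) + 3*exp(4*I*pi/5) + 3*exp(2*I*pi/5)) + (3*exp(-2*I*pi/5) + exp(-4*I*pi/5) + 3*exp(4*I*pi/5)) + (3*exp(-4*I*pi/5) + exp(4*I*pi/5) + 3*exp(2*I*pi/5)) + (3*exp(-2*I*pi/5) + 3*exp(-4*I*pi/5) + exp(2*I*pi/5))] = 0/5 = 0
(Exp terms are combined using exp(i*s)*conj(exp(i*t)) = exp(i*(s-t)), and sums of them are collapsed using the identity that for every m > 1 the m distinct m-th roots of unity sum to 0, e.g. 1 + exp(2*I*pi/3) + exp(-2*I*pi/3) = 0.)
Dimension check: dim(rho) = sum (mult * dim) = 3*1 + 3*1 + 0*1 + 1*1 + 0*1 = 7 = chi_rho(e) = 7.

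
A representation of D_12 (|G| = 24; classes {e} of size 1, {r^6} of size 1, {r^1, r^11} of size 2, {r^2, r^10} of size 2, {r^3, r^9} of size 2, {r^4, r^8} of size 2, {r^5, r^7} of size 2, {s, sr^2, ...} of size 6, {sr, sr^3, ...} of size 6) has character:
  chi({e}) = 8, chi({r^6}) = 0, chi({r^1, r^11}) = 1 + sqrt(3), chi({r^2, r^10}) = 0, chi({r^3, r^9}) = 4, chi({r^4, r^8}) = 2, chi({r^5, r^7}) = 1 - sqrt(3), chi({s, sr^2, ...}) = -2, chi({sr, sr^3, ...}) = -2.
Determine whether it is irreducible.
Not irreducible (reducible): <chi, chi> = 7 > 1.

Working: <chi, chi> = (1/|G|) sum_C |C| * |chi(C)|^2 = (1/24)[1*|8|^2 + 1*|0|^2 + 2*|1 + sqrt(3)|^2 + 2*|0|^2 + 2*|4|^2 + 2*|2|^2 + 2*|1 - sqrt(3)|^2 + 6*|-2|^2 + 6*|-2|^2]
  = (1/24)[(64) + (0) + (4*sqrt(3) + 8) + (0) + (32) + (8) + (8 - 4*sqrt(3)) + (24) + (24)] = 168/24 = 7.
A character is irreducible iff <chi, chi> = 1, so this representation is reducible.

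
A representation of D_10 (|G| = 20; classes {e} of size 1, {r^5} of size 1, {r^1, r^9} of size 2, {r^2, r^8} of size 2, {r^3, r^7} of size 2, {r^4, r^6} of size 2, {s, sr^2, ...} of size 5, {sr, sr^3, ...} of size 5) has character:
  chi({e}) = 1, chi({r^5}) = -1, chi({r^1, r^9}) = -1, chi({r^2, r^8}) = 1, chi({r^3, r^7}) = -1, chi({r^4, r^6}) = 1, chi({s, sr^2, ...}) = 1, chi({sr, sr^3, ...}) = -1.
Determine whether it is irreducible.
Irreducible: <chi, chi> = 1.

Derivation: <chi, chi> = (1/|G|) sum_C |C| * |chi(C)|^2 = (1/20)[1*|1|^2 + 1*|-1|^2 + 2*|-1|^2 + 2*|1|^2 + 2*|-1|^2 + 2*|1|^2 + 5*|1|^2 + 5*|-1|^2]
  = (1/20)[(1) + (1) + (2) + (2) + (2) + (2) + (5) + (5)] = 20/20 = 1.
A character is irreducible iff <chi, chi> = 1, so this representation is irreducible.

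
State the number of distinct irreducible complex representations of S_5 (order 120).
7

Why: The number of irreducible complex representations of a finite group equals its number of conjugacy classes. Conjugacy classes in S_5 correspond to cycle types, i.e. partitions of 5; there are p(5) = 7 of them, so S_5 (order 120) has exactly 7 irreducible complex representations.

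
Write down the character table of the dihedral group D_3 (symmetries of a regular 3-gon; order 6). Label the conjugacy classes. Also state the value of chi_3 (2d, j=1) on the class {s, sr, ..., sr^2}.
Conjugacy classes: {e} of size 1, {r^1, r^2} of size 2, {s, sr, ..., sr^2} of size 3.
Character table:
  irrep \ class              {e} (size 1)  {r^1, r^2} (size 2)  {s, sr, ..., sr^2} (size 3)
  chi_1 (triv)               1             1                    1                          
  chi_2 (sign: r->1, s->-1)  1             1                    -1                         
  chi_3 (2d, j=1)            2             -1                   0                          

Spot check: chi_3 (2d, j=1) on {s, sr, ..., sr^2} = 0.

Solution. D_3 has order 2*3 = 6 with 3 conjugacy classes, hence 3 irreducibles. Sum of squared dims 1 + 1 + 4 = 6 = |G|. Linear characters come from the abelianisation; the 2-dimensional irreps have character r^k -> 2*cos(2*pi*j*k/3), reflections -> 0.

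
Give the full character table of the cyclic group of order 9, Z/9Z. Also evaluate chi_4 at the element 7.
Character table of Z/9Z (irreps indexed chi_0,...,chi_8 with chi_k(m) = zeta_9^(k*m), zeta_9 = exp(2*pi*i/9)):
  irrep \ class  {0} (size 1)  {1} (size 1)    {2} (size 1)    {3} (size 1)    {4} (size 1)    {5} (size 1)    {6} (size 1)    {7} (size 1)    {8} (size 1)  
  chi_0          1             1               1               1               1               1               1               1               1             
  chi_1          1             exp(2*I*pi/9)   exp(4*I*pi/9)   exp(2*I*pi/3)   exp(8*I*pi/9)   exp(-8*I*pi/9)  exp(-2*I*pi/3)  exp(-4*I*pi/9)  exp(-2*I*pi/9)
  chi_2          1             exp(4*I*pi/9)   exp(8*I*pi/9)   exp(-2*I*pi/3)  exp(-2*I*pi/9)  exp(2*I*pi/9)   exp(2*I*pi/3)   exp(-8*I*pi/9)  exp(-4*I*pi/9)
  chi_3          1             exp(2*I*pi/3)   exp(-2*I*pi/3)  1               exp(2*I*pi/3)   exp(-2*I*pi/3)  1               exp(2*I*pi/3)   exp(-2*I*pi/3)
  chi_4          1             exp(8*I*pi/9)   exp(-2*I*pi/9)  exp(2*I*pi/3)   exp(-4*I*pi/9)  exp(4*I*pi/9)   exp(-2*I*pi/3)  exp(2*I*pi/9)   exp(-8*I*pi/9)
  chi_5          1             exp(-8*I*pi/9)  exp(2*I*pi/9)   exp(-2*I*pi/3)  exp(4*I*pi/9)   exp(-4*I*pi/9)  exp(2*I*pi/3)   exp(-2*I*pi/9)  exp(8*I*pi/9) 
  chi_6          1             exp(-2*I*pi/3)  exp(2*I*pi/3)   1               exp(-2*I*pi/3)  exp(2*I*pi/3)   1               exp(-2*I*pi/3)  exp(2*I*pi/3) 
  chi_7          1             exp(-4*I*pi/9)  exp(-8*I*pi/9)  exp(2*I*pi/3)   exp(2*I*pi/9)   exp(-2*I*pi/9)  exp(-2*I*pi/3)  exp(8*I*pi/9)   exp(4*I*pi/9) 
  chi_8          1             exp(-2*I*pi/9)  exp(-4*I*pi/9)  exp(-2*I*pi/3)  exp(-8*I*pi/9)  exp(8*I*pi/9)   exp(2*I*pi/3)   exp(4*I*pi/9)   exp(2*I*pi/9) 

Spot check: chi_4(7) = zeta_9^(4*7) = zeta_9^28 = exp(2*I*pi/9).

Argument: Z/9Z is abelian, so all 9 irreducible complex representations are 1-dimensional. They are given by chi_k(m) = zeta_9^(k*m) for k = 0,...,8. Row orthogonality: sum_m chi_k(m) conj(chi_l(m)) = 9 * [k = l].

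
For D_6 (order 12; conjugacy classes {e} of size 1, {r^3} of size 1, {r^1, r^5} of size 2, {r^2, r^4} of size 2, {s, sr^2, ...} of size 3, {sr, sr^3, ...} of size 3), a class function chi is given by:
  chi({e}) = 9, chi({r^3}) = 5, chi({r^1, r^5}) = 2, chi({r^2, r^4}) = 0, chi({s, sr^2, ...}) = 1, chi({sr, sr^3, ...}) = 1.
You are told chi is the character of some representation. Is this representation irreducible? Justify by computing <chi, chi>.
Not irreducible (reducible): <chi, chi> = 10 > 1.

Argument: <chi, chi> = (1/|G|) sum_C |C| * |chi(C)|^2 = (1/12)[1*|9|^2 + 1*|5|^2 + 2*|2|^2 + 2*|0|^2 + 3*|1|^2 + 3*|1|^2]
  = (1/12)[(81) + (25) + (8) + (0) + (3) + (3)] = 120/12 = 10.
A character is irreducible iff <chi, chi> = 1, so this representation is reducible.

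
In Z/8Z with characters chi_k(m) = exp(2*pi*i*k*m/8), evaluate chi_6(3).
chi_6(3) = zeta_8^18 = I

Why: chi_6(3) = zeta_8^(6*3) = zeta_8^18. Since zeta_8^8 = 1, this equals zeta_8^2 = exp(2*pi*i*2/8) = I.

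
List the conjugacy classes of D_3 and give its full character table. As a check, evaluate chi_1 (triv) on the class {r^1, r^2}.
Conjugacy classes: {e} of size 1, {r^1, r^2} of size 2, {s, sr, ..., sr^2} of size 3.
Character table:
  irrep \ class              {e} (size 1)  {r^1, r^2} (size 2)  {s, sr, ..., sr^2} (size 3)
  chi_1 (triv)               1             1                    1                          
  chi_2 (sign: r->1, s->-1)  1             1                    -1                         
  chi_3 (2d, j=1)            2             -1                   0                          

Spot check: chi_1 (triv) on {r^1, r^2} = 1.

Reasoning: D_3 has order 2*3 = 6 with 3 conjugacy classes, hence 3 irreducibles. Sum of squared dims 1 + 1 + 4 = 6 = |G|. Linear characters come from the abelianisation; the 2-dimensional irreps have character r^k -> 2*cos(2*pi*j*k/3), reflections -> 0.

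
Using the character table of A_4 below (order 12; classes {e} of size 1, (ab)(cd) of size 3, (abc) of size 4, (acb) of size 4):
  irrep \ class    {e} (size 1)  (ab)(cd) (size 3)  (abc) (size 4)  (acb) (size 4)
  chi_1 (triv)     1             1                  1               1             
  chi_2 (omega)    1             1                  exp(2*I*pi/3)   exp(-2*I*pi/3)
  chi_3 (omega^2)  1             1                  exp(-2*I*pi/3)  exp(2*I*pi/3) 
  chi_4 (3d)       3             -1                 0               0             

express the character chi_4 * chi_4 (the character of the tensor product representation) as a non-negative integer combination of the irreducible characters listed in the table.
chi_4 tensor chi_4 = chi_1 + chi_2 + chi_3 + 2*chi_4 (all other irreducibles have multiplicity 0).

Justification: The character of a tensor product is the pointwise product (chi_4 * chi_4)(C) = chi_4(C) * chi_4(C):
  {e}: (3)*(3), (ab)(cd): (-1)*(-1), (abc): (0)*(0), (acb): (0)*(0)
so (chi_4 * chi_4) takes values
  {e} -> 9, (ab)(cd) -> 1, (abc) -> 0, (acb) -> 0.
Now take the inner product of this character with each irreducible chi from the table, <chi_4*chi_4, chi> = (1/12) sum_C |C| (chi_4*chi_4)(C) conj(chi(C)):
  <chi_4*chi_4, chi_1> = (1/12)[1*(9)*conj(1) + 3*(1)*conj(1) + 4*(0)*conj(1) + 4*(0)*conj(1)]
      = (1/12)[(9) + (3) + (0) + (0)] = 12/12 = 1
  <chi_4*chi_4, chi_2> = (1/12)[1*(9)*conj(1) + 3*(1)*conj(1) + 4*(0)*conj(exp(2*I*pi/3)) + 4*(0)*conj(exp(-2*I*pi/3))]
      = (1/12)[(9) + (3) + (0) + (0)] = 12/12 = 1
  <chi_4*chi_4, chi_3> = (1/12)[1*(9)*conj(1) + 3*(1)*conj(1) + 4*(0)*conj(exp(-2*I*pi/3)) + 4*(0)*conj(exp(2*I*pi/3))]
      = (1/12)[(9) + (3) + (0) + (0)] = 12/12 = 1
  <chi_4*chi_4, chi_4> = (1/12)[1*(9)*conj(3) + 3*(1)*conj(-1) + 4*(0)*conj(0) + 4*(0)*conj(0)]
      = (1/12)[(27) + (-3) + (0) + (0)] = 24/12 = 2
(Exp terms are combined using exp(i*s)*conj(exp(i*t)) = exp(i*(s-t)), and sums of them are collapsed using the identity that for every m > 1 the m distinct m-th roots of unity sum to 0, e.g. 1 + exp(2*I*pi/3) + exp(-2*I*pi/3) = 0.)
Hence the multiplicities are chi_1: 1, chi_2: 1, chi_3: 1, chi_4: 2. Dimension check: dim(chi_4)*dim(chi_4) = 3*3 = 9 and sum (mult * dim) = 1*1 + 1*1 + 1*1 + 2*3 = 9.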